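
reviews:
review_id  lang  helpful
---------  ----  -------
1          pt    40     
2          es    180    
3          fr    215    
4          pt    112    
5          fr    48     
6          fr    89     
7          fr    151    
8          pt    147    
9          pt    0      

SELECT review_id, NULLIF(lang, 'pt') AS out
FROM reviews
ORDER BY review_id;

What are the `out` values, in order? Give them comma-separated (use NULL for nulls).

review_id=1: lang=pt vs pt: equal → NULL
review_id=2: lang=es vs pt: differ → es
review_id=3: lang=fr vs pt: differ → fr
review_id=4: lang=pt vs pt: equal → NULL
review_id=5: lang=fr vs pt: differ → fr
review_id=6: lang=fr vs pt: differ → fr
review_id=7: lang=fr vs pt: differ → fr
review_id=8: lang=pt vs pt: equal → NULL
review_id=9: lang=pt vs pt: equal → NULL

NULL, es, fr, NULL, fr, fr, fr, NULL, NULL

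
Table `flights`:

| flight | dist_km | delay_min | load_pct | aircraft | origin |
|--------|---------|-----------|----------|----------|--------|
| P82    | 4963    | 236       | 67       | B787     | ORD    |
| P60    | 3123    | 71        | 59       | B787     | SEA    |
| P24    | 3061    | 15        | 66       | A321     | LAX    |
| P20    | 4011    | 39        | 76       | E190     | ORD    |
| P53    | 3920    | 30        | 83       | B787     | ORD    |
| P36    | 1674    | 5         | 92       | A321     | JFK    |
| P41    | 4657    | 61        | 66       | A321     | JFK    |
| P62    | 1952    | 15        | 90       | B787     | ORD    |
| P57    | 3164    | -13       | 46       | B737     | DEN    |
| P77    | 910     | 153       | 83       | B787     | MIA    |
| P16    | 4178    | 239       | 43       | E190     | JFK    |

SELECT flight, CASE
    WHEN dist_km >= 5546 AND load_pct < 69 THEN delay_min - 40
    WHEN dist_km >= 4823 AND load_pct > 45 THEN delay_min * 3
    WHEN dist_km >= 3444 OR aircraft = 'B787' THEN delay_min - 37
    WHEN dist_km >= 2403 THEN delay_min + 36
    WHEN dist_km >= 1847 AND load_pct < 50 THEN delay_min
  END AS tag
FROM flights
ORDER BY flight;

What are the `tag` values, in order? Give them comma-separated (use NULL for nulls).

202, 2, 51, NULL, 24, -7, 23, 34, -22, 116, 708

flight=P16: dist_km >= 3444 OR aircraft = 'B787' → 202
flight=P20: dist_km >= 3444 OR aircraft = 'B787' → 2
flight=P24: dist_km >= 2403 → 51
flight=P36: (no match → NULL) → NULL
flight=P41: dist_km >= 3444 OR aircraft = 'B787' → 24
flight=P53: dist_km >= 3444 OR aircraft = 'B787' → -7
flight=P57: dist_km >= 2403 → 23
flight=P60: dist_km >= 3444 OR aircraft = 'B787' → 34
flight=P62: dist_km >= 3444 OR aircraft = 'B787' → -22
flight=P77: dist_km >= 3444 OR aircraft = 'B787' → 116
flight=P82: dist_km >= 4823 AND load_pct > 45 → 708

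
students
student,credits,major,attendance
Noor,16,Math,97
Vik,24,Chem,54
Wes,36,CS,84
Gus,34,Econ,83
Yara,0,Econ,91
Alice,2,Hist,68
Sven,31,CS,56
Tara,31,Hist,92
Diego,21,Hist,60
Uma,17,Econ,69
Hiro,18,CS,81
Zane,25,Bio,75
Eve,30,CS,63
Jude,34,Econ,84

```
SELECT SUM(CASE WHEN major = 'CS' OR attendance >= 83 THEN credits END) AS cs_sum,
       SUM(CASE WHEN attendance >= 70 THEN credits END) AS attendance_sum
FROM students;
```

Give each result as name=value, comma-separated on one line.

[cs_sum: major = 'CS' OR attendance >= 83]
student=Noor: ✓ → 16
student=Vik: ✗
student=Wes: ✓ → 36
student=Gus: ✓ → 34
student=Yara: ✓ → 0
student=Alice: ✗
student=Sven: ✓ → 31
student=Tara: ✓ → 31
student=Diego: ✗
student=Uma: ✗
student=Hiro: ✓ → 18
student=Zane: ✗
student=Eve: ✓ → 30
student=Jude: ✓ → 34
cs_sum = 16 + 36 + 34 + 31 + 31 + 18 + 30 + 34 = 230
—
[attendance_sum: attendance >= 70]
student=Noor: ✓ → 16
student=Vik: ✗
student=Wes: ✓ → 36
student=Gus: ✓ → 34
student=Yara: ✓ → 0
student=Alice: ✗
student=Sven: ✗
student=Tara: ✓ → 31
student=Diego: ✗
student=Uma: ✗
student=Hiro: ✓ → 18
student=Zane: ✓ → 25
student=Eve: ✗
student=Jude: ✓ → 34
attendance_sum = 16 + 36 + 34 + 31 + 18 + 25 + 34 = 194

cs_sum=230, attendance_sum=194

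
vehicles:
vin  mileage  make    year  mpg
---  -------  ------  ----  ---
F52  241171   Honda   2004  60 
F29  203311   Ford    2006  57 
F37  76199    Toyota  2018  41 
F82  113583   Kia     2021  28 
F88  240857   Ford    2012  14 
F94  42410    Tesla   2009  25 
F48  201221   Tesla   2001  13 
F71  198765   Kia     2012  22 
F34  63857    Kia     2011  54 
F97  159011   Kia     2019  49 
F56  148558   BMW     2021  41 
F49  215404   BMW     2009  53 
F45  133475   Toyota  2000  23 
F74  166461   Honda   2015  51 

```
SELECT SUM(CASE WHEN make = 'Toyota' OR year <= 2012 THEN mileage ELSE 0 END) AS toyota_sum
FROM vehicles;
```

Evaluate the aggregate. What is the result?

1616670

vin=F52: ✓ → 241171
vin=F29: ✓ → 203311
vin=F37: ✓ → 76199
vin=F82: ✗
vin=F88: ✓ → 240857
vin=F94: ✓ → 42410
vin=F48: ✓ → 201221
vin=F71: ✓ → 198765
vin=F34: ✓ → 63857
vin=F97: ✗
vin=F56: ✗
vin=F49: ✓ → 215404
vin=F45: ✓ → 133475
vin=F74: ✗
toyota_sum = 241171 + 203311 + 76199 + 240857 + 42410 + 201221 + 198765 + 63857 + 215404 + 133475 = 1616670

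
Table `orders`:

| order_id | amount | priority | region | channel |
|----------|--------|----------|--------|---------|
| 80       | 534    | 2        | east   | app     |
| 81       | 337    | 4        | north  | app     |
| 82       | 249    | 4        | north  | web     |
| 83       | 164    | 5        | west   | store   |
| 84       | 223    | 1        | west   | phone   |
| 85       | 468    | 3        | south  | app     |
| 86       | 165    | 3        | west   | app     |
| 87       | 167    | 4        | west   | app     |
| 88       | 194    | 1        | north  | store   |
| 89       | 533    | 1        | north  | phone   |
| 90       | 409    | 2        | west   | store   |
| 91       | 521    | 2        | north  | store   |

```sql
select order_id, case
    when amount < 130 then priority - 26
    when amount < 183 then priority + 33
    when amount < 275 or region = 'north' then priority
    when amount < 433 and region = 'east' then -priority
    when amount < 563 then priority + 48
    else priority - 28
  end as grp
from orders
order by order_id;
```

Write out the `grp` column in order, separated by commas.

50, 4, 4, 38, 1, 51, 36, 37, 1, 1, 50, 2

order_id=80: amount < 563 → 50
order_id=81: amount < 275 or region = 'north' → 4
order_id=82: amount < 275 or region = 'north' → 4
order_id=83: amount < 183 → 38
order_id=84: amount < 275 or region = 'north' → 1
order_id=85: amount < 563 → 51
order_id=86: amount < 183 → 36
order_id=87: amount < 183 → 37
order_id=88: amount < 275 or region = 'north' → 1
order_id=89: amount < 275 or region = 'north' → 1
order_id=90: amount < 563 → 50
order_id=91: amount < 275 or region = 'north' → 2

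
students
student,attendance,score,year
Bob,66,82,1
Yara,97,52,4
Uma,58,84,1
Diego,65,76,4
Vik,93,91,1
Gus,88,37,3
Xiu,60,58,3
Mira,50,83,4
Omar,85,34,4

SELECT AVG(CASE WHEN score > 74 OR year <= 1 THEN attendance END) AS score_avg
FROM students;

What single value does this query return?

student=Bob: ✓ → 66
student=Yara: ✗
student=Uma: ✓ → 58
student=Diego: ✓ → 65
student=Vik: ✓ → 93
student=Gus: ✗
student=Xiu: ✗
student=Mira: ✓ → 50
student=Omar: ✗
score_avg = (66 + 58 + 65 + 93 + 50) / 5 = 66.4

66.4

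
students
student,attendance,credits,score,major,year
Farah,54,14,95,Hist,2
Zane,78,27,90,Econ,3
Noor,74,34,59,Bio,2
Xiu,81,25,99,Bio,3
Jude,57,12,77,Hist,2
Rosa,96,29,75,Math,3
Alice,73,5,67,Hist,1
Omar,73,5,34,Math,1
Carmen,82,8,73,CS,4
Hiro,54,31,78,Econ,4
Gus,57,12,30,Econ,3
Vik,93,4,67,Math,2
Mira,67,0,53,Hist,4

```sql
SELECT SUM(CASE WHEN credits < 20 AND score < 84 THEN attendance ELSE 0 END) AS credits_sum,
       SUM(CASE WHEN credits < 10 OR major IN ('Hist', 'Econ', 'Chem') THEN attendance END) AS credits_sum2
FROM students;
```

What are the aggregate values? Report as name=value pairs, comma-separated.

[credits_sum: credits < 20 AND score < 84]
student=Farah: ✗
student=Zane: ✗
student=Noor: ✗
student=Xiu: ✗
student=Jude: ✓ → 57
student=Rosa: ✗
student=Alice: ✓ → 73
student=Omar: ✓ → 73
student=Carmen: ✓ → 82
student=Hiro: ✗
student=Gus: ✓ → 57
student=Vik: ✓ → 93
student=Mira: ✓ → 67
credits_sum = 57 + 73 + 73 + 82 + 57 + 93 + 67 = 502
—
[credits_sum2: credits < 10 OR major IN ('Hist', 'Econ', 'Chem')]
student=Farah: ✓ → 54
student=Zane: ✓ → 78
student=Noor: ✗
student=Xiu: ✗
student=Jude: ✓ → 57
student=Rosa: ✗
student=Alice: ✓ → 73
student=Omar: ✓ → 73
student=Carmen: ✓ → 82
student=Hiro: ✓ → 54
student=Gus: ✓ → 57
student=Vik: ✓ → 93
student=Mira: ✓ → 67
credits_sum2 = 54 + 78 + 57 + 73 + 73 + 82 + 54 + 57 + 93 + 67 = 688

credits_sum=502, credits_sum2=688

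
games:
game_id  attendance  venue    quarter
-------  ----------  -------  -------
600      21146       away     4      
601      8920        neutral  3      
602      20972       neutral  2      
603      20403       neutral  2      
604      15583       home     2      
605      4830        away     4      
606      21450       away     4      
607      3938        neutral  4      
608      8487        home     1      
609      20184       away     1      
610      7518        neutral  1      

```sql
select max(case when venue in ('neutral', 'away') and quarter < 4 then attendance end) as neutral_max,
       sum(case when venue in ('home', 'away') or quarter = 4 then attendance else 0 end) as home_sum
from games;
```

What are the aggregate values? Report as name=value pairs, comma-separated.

neutral_max=20972, home_sum=95618

[neutral_max: venue in ('neutral', 'away') and quarter < 4]
game_id=600: ✗
game_id=601: ✓ → 8920
game_id=602: ✓ → 20972
game_id=603: ✓ → 20403
game_id=604: ✗
game_id=605: ✗
game_id=606: ✗
game_id=607: ✗
game_id=608: ✗
game_id=609: ✓ → 20184
game_id=610: ✓ → 7518
neutral_max = MAX(8920, 20972, 20403, 20184, 7518) = 20972
—
[home_sum: venue in ('home', 'away') or quarter = 4]
game_id=600: ✓ → 21146
game_id=601: ✗
game_id=602: ✗
game_id=603: ✗
game_id=604: ✓ → 15583
game_id=605: ✓ → 4830
game_id=606: ✓ → 21450
game_id=607: ✓ → 3938
game_id=608: ✓ → 8487
game_id=609: ✓ → 20184
game_id=610: ✗
home_sum = 21146 + 15583 + 4830 + 21450 + 3938 + 8487 + 20184 = 95618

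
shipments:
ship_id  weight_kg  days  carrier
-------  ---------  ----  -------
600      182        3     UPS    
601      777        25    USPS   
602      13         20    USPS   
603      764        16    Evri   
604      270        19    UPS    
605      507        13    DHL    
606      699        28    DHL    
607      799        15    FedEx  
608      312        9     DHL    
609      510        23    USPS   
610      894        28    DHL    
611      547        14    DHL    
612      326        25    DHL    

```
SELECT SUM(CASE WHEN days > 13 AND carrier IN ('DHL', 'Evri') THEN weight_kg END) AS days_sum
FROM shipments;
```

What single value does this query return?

3230

ship_id=600: ✗
ship_id=601: ✗
ship_id=602: ✗
ship_id=603: ✓ → 764
ship_id=604: ✗
ship_id=605: ✗
ship_id=606: ✓ → 699
ship_id=607: ✗
ship_id=608: ✗
ship_id=609: ✗
ship_id=610: ✓ → 894
ship_id=611: ✓ → 547
ship_id=612: ✓ → 326
days_sum = 764 + 699 + 894 + 547 + 326 = 3230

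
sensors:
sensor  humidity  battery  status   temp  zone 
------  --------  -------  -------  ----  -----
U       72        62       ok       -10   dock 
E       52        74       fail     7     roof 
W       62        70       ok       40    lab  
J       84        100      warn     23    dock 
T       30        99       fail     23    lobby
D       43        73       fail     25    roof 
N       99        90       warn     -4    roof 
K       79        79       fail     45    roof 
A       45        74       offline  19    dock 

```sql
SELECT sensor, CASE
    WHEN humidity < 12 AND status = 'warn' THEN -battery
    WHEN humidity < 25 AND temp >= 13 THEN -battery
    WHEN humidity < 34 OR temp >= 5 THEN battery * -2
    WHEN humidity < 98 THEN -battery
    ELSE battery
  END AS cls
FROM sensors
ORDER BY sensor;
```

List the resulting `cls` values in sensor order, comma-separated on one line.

-148, -146, -148, -200, -158, 90, -198, -62, -140

sensor=A: humidity < 34 OR temp >= 5 → -148
sensor=D: humidity < 34 OR temp >= 5 → -146
sensor=E: humidity < 34 OR temp >= 5 → -148
sensor=J: humidity < 34 OR temp >= 5 → -200
sensor=K: humidity < 34 OR temp >= 5 → -158
sensor=N: ELSE → 90
sensor=T: humidity < 34 OR temp >= 5 → -198
sensor=U: humidity < 98 → -62
sensor=W: humidity < 34 OR temp >= 5 → -140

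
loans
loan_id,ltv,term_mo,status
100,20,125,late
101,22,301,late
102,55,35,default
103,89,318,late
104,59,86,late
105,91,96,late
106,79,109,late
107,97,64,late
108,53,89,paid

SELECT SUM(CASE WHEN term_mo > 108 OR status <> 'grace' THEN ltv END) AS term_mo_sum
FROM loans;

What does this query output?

loan_id=100: ✓ → 20
loan_id=101: ✓ → 22
loan_id=102: ✓ → 55
loan_id=103: ✓ → 89
loan_id=104: ✓ → 59
loan_id=105: ✓ → 91
loan_id=106: ✓ → 79
loan_id=107: ✓ → 97
loan_id=108: ✓ → 53
term_mo_sum = 20 + 22 + 55 + 89 + 59 + 91 + 79 + 97 + 53 = 565

565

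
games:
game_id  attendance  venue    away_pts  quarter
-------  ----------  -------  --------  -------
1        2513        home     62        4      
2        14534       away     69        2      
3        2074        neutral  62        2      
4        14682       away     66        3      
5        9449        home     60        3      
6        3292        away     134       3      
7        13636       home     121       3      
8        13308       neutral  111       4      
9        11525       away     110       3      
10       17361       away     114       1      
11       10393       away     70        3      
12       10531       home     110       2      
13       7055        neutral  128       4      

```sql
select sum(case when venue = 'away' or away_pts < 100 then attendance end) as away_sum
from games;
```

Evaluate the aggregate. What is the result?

85823

game_id=1: ✓ → 2513
game_id=2: ✓ → 14534
game_id=3: ✓ → 2074
game_id=4: ✓ → 14682
game_id=5: ✓ → 9449
game_id=6: ✓ → 3292
game_id=7: ✗
game_id=8: ✗
game_id=9: ✓ → 11525
game_id=10: ✓ → 17361
game_id=11: ✓ → 10393
game_id=12: ✗
game_id=13: ✗
away_sum = 2513 + 14534 + 2074 + 14682 + 9449 + 3292 + 11525 + 17361 + 10393 = 85823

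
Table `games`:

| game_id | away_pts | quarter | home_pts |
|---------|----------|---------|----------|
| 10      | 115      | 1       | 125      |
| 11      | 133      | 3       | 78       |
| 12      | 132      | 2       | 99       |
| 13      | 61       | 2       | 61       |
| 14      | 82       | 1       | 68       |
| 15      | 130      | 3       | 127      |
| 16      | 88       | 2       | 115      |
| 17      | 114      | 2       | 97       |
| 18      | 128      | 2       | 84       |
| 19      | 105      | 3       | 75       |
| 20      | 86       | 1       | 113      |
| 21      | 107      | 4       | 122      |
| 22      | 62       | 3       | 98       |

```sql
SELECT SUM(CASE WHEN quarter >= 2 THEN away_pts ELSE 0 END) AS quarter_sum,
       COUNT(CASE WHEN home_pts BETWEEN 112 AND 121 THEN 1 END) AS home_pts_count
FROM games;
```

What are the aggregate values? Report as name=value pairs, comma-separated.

quarter_sum=1060, home_pts_count=2

[quarter_sum: quarter >= 2]
game_id=10: ✗
game_id=11: ✓ → 133
game_id=12: ✓ → 132
game_id=13: ✓ → 61
game_id=14: ✗
game_id=15: ✓ → 130
game_id=16: ✓ → 88
game_id=17: ✓ → 114
game_id=18: ✓ → 128
game_id=19: ✓ → 105
game_id=20: ✗
game_id=21: ✓ → 107
game_id=22: ✓ → 62
quarter_sum = 133 + 132 + 61 + 130 + 88 + 114 + 128 + 105 + 107 + 62 = 1060
—
[home_pts_count: home_pts BETWEEN 112 AND 121]
game_id=10: ✗
game_id=11: ✗
game_id=12: ✗
game_id=13: ✗
game_id=14: ✗
game_id=15: ✗
game_id=16: ✓ → 1
game_id=17: ✗
game_id=18: ✗
game_id=19: ✗
game_id=20: ✓ → 1
game_id=21: ✗
game_id=22: ✗
home_pts_count = COUNT(1, 1) = 2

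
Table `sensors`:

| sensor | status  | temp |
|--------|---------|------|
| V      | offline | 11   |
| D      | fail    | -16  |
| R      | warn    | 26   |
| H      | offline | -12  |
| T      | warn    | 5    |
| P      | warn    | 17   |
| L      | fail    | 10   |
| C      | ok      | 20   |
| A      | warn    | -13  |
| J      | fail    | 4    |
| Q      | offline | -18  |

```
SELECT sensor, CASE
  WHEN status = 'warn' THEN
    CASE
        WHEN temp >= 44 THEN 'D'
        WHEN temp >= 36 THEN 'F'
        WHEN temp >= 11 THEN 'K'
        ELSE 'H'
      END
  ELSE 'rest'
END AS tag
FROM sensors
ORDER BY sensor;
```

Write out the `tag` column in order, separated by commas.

sensor=A: status='warn' → inner[ELSE] → H
sensor=C: status='ok' → outer ELSE → rest
sensor=D: status='fail' → outer ELSE → rest
sensor=H: status='offline' → outer ELSE → rest
sensor=J: status='fail' → outer ELSE → rest
sensor=L: status='fail' → outer ELSE → rest
sensor=P: status='warn' → inner[temp >= 11] → K
sensor=Q: status='offline' → outer ELSE → rest
sensor=R: status='warn' → inner[temp >= 11] → K
sensor=T: status='warn' → inner[ELSE] → H
sensor=V: status='offline' → outer ELSE → rest

H, rest, rest, rest, rest, rest, K, rest, K, H, rest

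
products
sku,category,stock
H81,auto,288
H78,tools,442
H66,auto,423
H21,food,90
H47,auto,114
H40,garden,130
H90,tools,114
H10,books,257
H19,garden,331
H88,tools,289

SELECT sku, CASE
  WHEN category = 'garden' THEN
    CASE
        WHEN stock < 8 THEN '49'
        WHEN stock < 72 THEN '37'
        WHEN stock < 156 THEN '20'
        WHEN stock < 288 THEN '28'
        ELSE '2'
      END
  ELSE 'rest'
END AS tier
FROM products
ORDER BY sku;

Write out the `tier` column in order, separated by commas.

rest, 2, rest, 20, rest, rest, rest, rest, rest, rest

sku=H10: category='books' → outer ELSE → rest
sku=H19: category='garden' → inner[ELSE] → 2
sku=H21: category='food' → outer ELSE → rest
sku=H40: category='garden' → inner[stock < 156] → 20
sku=H47: category='auto' → outer ELSE → rest
sku=H66: category='auto' → outer ELSE → rest
sku=H78: category='tools' → outer ELSE → rest
sku=H81: category='auto' → outer ELSE → rest
sku=H88: category='tools' → outer ELSE → rest
sku=H90: category='tools' → outer ELSE → rest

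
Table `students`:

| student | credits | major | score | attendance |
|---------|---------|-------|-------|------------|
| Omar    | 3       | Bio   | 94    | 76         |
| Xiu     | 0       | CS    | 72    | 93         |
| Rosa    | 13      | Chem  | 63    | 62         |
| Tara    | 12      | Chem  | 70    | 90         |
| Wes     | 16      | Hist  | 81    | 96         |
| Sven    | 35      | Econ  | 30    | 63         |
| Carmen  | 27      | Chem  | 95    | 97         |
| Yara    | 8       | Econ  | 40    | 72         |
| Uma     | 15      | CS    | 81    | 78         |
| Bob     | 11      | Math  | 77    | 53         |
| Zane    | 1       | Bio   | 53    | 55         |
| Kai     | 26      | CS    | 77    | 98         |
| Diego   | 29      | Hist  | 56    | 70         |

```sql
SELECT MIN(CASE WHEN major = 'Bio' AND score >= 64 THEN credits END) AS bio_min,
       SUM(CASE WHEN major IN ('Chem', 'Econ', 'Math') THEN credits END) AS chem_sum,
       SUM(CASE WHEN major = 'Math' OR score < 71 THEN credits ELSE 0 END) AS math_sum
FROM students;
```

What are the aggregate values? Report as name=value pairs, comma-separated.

[bio_min: major = 'Bio' AND score >= 64]
student=Omar: ✓ → 3
student=Xiu: ✗
student=Rosa: ✗
student=Tara: ✗
student=Wes: ✗
student=Sven: ✗
student=Carmen: ✗
student=Yara: ✗
student=Uma: ✗
student=Bob: ✗
student=Zane: ✗
student=Kai: ✗
student=Diego: ✗
bio_min = MIN(3) = 3
—
[chem_sum: major IN ('Chem', 'Econ', 'Math')]
student=Omar: ✗
student=Xiu: ✗
student=Rosa: ✓ → 13
student=Tara: ✓ → 12
student=Wes: ✗
student=Sven: ✓ → 35
student=Carmen: ✓ → 27
student=Yara: ✓ → 8
student=Uma: ✗
student=Bob: ✓ → 11
student=Zane: ✗
student=Kai: ✗
student=Diego: ✗
chem_sum = 13 + 12 + 35 + 27 + 8 + 11 = 106
—
[math_sum: major = 'Math' OR score < 71]
student=Omar: ✗
student=Xiu: ✗
student=Rosa: ✓ → 13
student=Tara: ✓ → 12
student=Wes: ✗
student=Sven: ✓ → 35
student=Carmen: ✗
student=Yara: ✓ → 8
student=Uma: ✗
student=Bob: ✓ → 11
student=Zane: ✓ → 1
student=Kai: ✗
student=Diego: ✓ → 29
math_sum = 13 + 12 + 35 + 8 + 11 + 1 + 29 = 109

bio_min=3, chem_sum=106, math_sum=109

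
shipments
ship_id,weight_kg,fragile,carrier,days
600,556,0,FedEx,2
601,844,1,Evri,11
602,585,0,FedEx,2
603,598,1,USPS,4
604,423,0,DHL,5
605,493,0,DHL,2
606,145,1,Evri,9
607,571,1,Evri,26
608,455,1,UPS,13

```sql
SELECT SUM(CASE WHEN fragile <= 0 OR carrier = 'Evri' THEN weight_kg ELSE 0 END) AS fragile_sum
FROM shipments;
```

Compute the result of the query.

3617

ship_id=600: ✓ → 556
ship_id=601: ✓ → 844
ship_id=602: ✓ → 585
ship_id=603: ✗
ship_id=604: ✓ → 423
ship_id=605: ✓ → 493
ship_id=606: ✓ → 145
ship_id=607: ✓ → 571
ship_id=608: ✗
fragile_sum = 556 + 844 + 585 + 423 + 493 + 145 + 571 = 3617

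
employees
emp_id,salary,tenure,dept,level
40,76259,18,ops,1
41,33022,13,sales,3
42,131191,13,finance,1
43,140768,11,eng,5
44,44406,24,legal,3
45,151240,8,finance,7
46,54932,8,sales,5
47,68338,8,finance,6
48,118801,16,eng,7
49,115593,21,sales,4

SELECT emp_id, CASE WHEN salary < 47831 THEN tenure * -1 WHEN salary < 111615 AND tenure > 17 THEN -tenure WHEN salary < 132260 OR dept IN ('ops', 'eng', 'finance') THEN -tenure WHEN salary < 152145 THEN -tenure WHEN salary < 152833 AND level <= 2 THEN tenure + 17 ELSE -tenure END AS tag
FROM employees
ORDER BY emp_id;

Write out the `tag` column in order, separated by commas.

-18, -13, -13, -11, -24, -8, -8, -8, -16, -21

emp_id=40: salary < 111615 AND tenure > 17 → -18
emp_id=41: salary < 47831 → -13
emp_id=42: salary < 132260 OR dept IN ('ops', 'eng', 'finance') → -13
emp_id=43: salary < 132260 OR dept IN ('ops', 'eng', 'finance') → -11
emp_id=44: salary < 47831 → -24
emp_id=45: salary < 132260 OR dept IN ('ops', 'eng', 'finance') → -8
emp_id=46: salary < 132260 OR dept IN ('ops', 'eng', 'finance') → -8
emp_id=47: salary < 132260 OR dept IN ('ops', 'eng', 'finance') → -8
emp_id=48: salary < 132260 OR dept IN ('ops', 'eng', 'finance') → -16
emp_id=49: salary < 132260 OR dept IN ('ops', 'eng', 'finance') → -21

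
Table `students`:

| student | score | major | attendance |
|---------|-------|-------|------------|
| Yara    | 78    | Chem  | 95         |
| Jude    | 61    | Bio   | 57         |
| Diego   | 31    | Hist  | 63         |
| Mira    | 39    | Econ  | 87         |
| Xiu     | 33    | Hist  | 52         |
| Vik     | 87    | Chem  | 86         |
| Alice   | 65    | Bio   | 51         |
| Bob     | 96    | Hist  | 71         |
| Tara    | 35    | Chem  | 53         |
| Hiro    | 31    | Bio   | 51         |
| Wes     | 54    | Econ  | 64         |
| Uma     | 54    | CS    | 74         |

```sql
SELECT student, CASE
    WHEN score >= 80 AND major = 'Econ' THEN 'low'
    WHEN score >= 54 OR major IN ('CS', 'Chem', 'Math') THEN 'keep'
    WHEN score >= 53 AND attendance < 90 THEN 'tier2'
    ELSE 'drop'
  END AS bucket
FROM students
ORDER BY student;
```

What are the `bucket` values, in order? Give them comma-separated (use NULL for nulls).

student=Alice: score >= 54 OR major IN ('CS', 'Chem', 'Math') → keep
student=Bob: score >= 54 OR major IN ('CS', 'Chem', 'Math') → keep
student=Diego: ELSE → drop
student=Hiro: ELSE → drop
student=Jude: score >= 54 OR major IN ('CS', 'Chem', 'Math') → keep
student=Mira: ELSE → drop
student=Tara: score >= 54 OR major IN ('CS', 'Chem', 'Math') → keep
student=Uma: score >= 54 OR major IN ('CS', 'Chem', 'Math') → keep
student=Vik: score >= 54 OR major IN ('CS', 'Chem', 'Math') → keep
student=Wes: score >= 54 OR major IN ('CS', 'Chem', 'Math') → keep
student=Xiu: ELSE → drop
student=Yara: score >= 54 OR major IN ('CS', 'Chem', 'Math') → keep

keep, keep, drop, drop, keep, drop, keep, keep, keep, keep, drop, keep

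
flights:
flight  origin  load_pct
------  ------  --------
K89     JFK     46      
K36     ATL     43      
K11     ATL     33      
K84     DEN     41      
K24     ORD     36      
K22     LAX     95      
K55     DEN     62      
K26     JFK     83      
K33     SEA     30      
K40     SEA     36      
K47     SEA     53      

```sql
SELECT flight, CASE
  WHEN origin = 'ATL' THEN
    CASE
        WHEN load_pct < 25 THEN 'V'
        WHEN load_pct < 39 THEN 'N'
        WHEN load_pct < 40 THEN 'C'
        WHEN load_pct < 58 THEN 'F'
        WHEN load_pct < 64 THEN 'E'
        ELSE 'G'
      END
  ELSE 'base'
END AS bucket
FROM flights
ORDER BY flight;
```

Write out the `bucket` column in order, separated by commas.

N, base, base, base, base, F, base, base, base, base, base

flight=K11: origin='ATL' → inner[load_pct < 39] → N
flight=K22: origin='LAX' → outer ELSE → base
flight=K24: origin='ORD' → outer ELSE → base
flight=K26: origin='JFK' → outer ELSE → base
flight=K33: origin='SEA' → outer ELSE → base
flight=K36: origin='ATL' → inner[load_pct < 58] → F
flight=K40: origin='SEA' → outer ELSE → base
flight=K47: origin='SEA' → outer ELSE → base
flight=K55: origin='DEN' → outer ELSE → base
flight=K84: origin='DEN' → outer ELSE → base
flight=K89: origin='JFK' → outer ELSE → base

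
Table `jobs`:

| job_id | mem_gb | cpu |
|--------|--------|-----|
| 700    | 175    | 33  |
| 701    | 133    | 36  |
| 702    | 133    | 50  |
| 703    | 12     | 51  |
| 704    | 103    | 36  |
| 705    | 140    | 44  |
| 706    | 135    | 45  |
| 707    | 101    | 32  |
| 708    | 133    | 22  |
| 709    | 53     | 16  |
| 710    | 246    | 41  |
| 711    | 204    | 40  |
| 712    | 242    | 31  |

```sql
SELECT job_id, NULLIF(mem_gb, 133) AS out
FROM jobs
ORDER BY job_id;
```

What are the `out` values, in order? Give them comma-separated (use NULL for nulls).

job_id=700: mem_gb=175 vs 133: differ → 175
job_id=701: mem_gb=133 vs 133: equal → NULL
job_id=702: mem_gb=133 vs 133: equal → NULL
job_id=703: mem_gb=12 vs 133: differ → 12
job_id=704: mem_gb=103 vs 133: differ → 103
job_id=705: mem_gb=140 vs 133: differ → 140
job_id=706: mem_gb=135 vs 133: differ → 135
job_id=707: mem_gb=101 vs 133: differ → 101
job_id=708: mem_gb=133 vs 133: equal → NULL
job_id=709: mem_gb=53 vs 133: differ → 53
job_id=710: mem_gb=246 vs 133: differ → 246
job_id=711: mem_gb=204 vs 133: differ → 204
job_id=712: mem_gb=242 vs 133: differ → 242

175, NULL, NULL, 12, 103, 140, 135, 101, NULL, 53, 246, 204, 242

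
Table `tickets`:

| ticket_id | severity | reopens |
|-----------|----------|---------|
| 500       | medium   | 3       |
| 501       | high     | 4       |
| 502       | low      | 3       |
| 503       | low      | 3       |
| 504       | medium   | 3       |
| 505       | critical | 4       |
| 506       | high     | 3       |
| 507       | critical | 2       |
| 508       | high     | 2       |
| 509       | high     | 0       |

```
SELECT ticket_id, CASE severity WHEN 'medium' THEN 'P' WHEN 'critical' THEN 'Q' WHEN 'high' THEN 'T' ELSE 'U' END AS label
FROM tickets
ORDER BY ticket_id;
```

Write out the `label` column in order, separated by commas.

ticket_id=500: severity='medium' → P
ticket_id=501: severity='high' → T
ticket_id=502: ELSE → U
ticket_id=503: ELSE → U
ticket_id=504: severity='medium' → P
ticket_id=505: severity='critical' → Q
ticket_id=506: severity='high' → T
ticket_id=507: severity='critical' → Q
ticket_id=508: severity='high' → T
ticket_id=509: severity='high' → T

P, T, U, U, P, Q, T, Q, T, T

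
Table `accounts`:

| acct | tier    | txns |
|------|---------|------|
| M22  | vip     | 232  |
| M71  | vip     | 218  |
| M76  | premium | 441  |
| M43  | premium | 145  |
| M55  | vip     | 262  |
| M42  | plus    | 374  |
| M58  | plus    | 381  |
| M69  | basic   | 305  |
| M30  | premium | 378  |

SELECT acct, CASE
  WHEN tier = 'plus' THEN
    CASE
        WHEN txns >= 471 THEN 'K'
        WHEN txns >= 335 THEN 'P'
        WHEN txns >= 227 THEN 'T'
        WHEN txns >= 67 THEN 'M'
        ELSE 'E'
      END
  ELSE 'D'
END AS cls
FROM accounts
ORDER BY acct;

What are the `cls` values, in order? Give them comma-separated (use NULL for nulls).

D, D, P, D, D, P, D, D, D

acct=M22: tier='vip' → outer ELSE → D
acct=M30: tier='premium' → outer ELSE → D
acct=M42: tier='plus' → inner[txns >= 335] → P
acct=M43: tier='premium' → outer ELSE → D
acct=M55: tier='vip' → outer ELSE → D
acct=M58: tier='plus' → inner[txns >= 335] → P
acct=M69: tier='basic' → outer ELSE → D
acct=M71: tier='vip' → outer ELSE → D
acct=M76: tier='premium' → outer ELSE → D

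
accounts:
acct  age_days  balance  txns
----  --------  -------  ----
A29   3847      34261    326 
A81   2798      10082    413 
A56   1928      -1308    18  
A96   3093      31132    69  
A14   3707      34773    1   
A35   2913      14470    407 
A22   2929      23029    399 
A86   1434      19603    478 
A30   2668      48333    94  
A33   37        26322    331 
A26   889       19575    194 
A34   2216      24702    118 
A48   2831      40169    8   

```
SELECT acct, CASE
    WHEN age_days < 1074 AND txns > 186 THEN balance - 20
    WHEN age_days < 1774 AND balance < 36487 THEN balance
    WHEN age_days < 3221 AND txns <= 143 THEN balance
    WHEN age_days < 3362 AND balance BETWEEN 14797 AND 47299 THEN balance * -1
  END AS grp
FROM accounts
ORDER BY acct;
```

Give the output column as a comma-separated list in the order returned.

NULL, -23029, 19555, NULL, 48333, 26302, 24702, NULL, 40169, -1308, NULL, 19603, 31132

acct=A14: (no match → NULL) → NULL
acct=A22: age_days < 3362 AND balance BETWEEN 14797 AND 47299 → -23029
acct=A26: age_days < 1074 AND txns > 186 → 19555
acct=A29: (no match → NULL) → NULL
acct=A30: age_days < 3221 AND txns <= 143 → 48333
acct=A33: age_days < 1074 AND txns > 186 → 26302
acct=A34: age_days < 3221 AND txns <= 143 → 24702
acct=A35: (no match → NULL) → NULL
acct=A48: age_days < 3221 AND txns <= 143 → 40169
acct=A56: age_days < 3221 AND txns <= 143 → -1308
acct=A81: (no match → NULL) → NULL
acct=A86: age_days < 1774 AND balance < 36487 → 19603
acct=A96: age_days < 3221 AND txns <= 143 → 31132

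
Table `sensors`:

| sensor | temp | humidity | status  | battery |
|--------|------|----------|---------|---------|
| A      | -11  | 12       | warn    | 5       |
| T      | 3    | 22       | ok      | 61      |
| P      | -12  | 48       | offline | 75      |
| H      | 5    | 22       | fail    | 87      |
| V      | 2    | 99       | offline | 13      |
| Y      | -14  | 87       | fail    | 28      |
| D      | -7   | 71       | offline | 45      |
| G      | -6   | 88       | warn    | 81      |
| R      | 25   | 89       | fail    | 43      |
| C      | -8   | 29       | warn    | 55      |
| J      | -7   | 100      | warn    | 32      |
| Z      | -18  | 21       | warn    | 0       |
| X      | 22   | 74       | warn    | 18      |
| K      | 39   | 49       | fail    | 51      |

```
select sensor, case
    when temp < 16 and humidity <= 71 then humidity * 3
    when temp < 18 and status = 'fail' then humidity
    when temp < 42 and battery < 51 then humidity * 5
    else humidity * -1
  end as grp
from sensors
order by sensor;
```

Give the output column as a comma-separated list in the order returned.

sensor=A: temp < 16 and humidity <= 71 → 36
sensor=C: temp < 16 and humidity <= 71 → 87
sensor=D: temp < 16 and humidity <= 71 → 213
sensor=G: ELSE → -88
sensor=H: temp < 16 and humidity <= 71 → 66
sensor=J: temp < 42 and battery < 51 → 500
sensor=K: ELSE → -49
sensor=P: temp < 16 and humidity <= 71 → 144
sensor=R: temp < 42 and battery < 51 → 445
sensor=T: temp < 16 and humidity <= 71 → 66
sensor=V: temp < 42 and battery < 51 → 495
sensor=X: temp < 42 and battery < 51 → 370
sensor=Y: temp < 18 and status = 'fail' → 87
sensor=Z: temp < 16 and humidity <= 71 → 63

36, 87, 213, -88, 66, 500, -49, 144, 445, 66, 495, 370, 87, 63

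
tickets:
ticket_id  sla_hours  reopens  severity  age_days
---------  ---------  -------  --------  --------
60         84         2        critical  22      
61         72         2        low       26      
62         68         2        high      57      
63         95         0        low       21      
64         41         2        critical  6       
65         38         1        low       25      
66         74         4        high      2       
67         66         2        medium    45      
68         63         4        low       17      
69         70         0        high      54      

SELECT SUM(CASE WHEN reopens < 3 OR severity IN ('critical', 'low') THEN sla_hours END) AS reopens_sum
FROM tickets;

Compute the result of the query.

597

ticket_id=60: ✓ → 84
ticket_id=61: ✓ → 72
ticket_id=62: ✓ → 68
ticket_id=63: ✓ → 95
ticket_id=64: ✓ → 41
ticket_id=65: ✓ → 38
ticket_id=66: ✗
ticket_id=67: ✓ → 66
ticket_id=68: ✓ → 63
ticket_id=69: ✓ → 70
reopens_sum = 84 + 72 + 68 + 95 + 41 + 38 + 66 + 63 + 70 = 597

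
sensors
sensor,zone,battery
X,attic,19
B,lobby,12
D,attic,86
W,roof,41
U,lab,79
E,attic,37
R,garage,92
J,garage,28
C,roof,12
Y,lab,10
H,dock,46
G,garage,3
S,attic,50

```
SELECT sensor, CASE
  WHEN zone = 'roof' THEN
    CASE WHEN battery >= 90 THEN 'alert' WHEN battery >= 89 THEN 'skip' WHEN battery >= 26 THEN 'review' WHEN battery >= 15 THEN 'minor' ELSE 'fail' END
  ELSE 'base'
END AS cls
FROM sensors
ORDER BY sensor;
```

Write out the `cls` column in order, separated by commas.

sensor=B: zone='lobby' → outer ELSE → base
sensor=C: zone='roof' → inner[ELSE] → fail
sensor=D: zone='attic' → outer ELSE → base
sensor=E: zone='attic' → outer ELSE → base
sensor=G: zone='garage' → outer ELSE → base
sensor=H: zone='dock' → outer ELSE → base
sensor=J: zone='garage' → outer ELSE → base
sensor=R: zone='garage' → outer ELSE → base
sensor=S: zone='attic' → outer ELSE → base
sensor=U: zone='lab' → outer ELSE → base
sensor=W: zone='roof' → inner[battery >= 26] → review
sensor=X: zone='attic' → outer ELSE → base
sensor=Y: zone='lab' → outer ELSE → base

base, fail, base, base, base, base, base, base, base, base, review, base, base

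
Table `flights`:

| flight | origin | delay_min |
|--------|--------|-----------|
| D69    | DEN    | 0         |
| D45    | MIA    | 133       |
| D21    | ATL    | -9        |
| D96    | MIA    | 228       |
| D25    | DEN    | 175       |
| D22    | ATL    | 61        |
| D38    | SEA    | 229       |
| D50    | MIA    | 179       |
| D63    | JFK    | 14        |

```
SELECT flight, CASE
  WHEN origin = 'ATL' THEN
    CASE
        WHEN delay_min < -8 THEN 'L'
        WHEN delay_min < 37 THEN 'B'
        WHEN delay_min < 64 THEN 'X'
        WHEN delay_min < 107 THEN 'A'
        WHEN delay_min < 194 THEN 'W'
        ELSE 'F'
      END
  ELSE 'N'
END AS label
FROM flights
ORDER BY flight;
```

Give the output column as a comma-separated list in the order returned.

flight=D21: origin='ATL' → inner[delay_min < -8] → L
flight=D22: origin='ATL' → inner[delay_min < 64] → X
flight=D25: origin='DEN' → outer ELSE → N
flight=D38: origin='SEA' → outer ELSE → N
flight=D45: origin='MIA' → outer ELSE → N
flight=D50: origin='MIA' → outer ELSE → N
flight=D63: origin='JFK' → outer ELSE → N
flight=D69: origin='DEN' → outer ELSE → N
flight=D96: origin='MIA' → outer ELSE → N

L, X, N, N, N, N, N, N, N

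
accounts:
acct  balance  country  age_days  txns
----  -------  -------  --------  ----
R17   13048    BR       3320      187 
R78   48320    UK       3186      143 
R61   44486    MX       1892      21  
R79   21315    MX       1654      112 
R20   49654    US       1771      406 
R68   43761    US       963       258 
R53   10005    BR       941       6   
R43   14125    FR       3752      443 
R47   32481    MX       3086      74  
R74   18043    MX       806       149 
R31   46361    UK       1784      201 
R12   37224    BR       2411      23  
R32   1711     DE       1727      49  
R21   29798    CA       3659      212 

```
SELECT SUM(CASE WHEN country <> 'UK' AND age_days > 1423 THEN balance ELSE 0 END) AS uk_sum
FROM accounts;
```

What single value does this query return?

243842

acct=R17: ✓ → 13048
acct=R78: ✗
acct=R61: ✓ → 44486
acct=R79: ✓ → 21315
acct=R20: ✓ → 49654
acct=R68: ✗
acct=R53: ✗
acct=R43: ✓ → 14125
acct=R47: ✓ → 32481
acct=R74: ✗
acct=R31: ✗
acct=R12: ✓ → 37224
acct=R32: ✓ → 1711
acct=R21: ✓ → 29798
uk_sum = 13048 + 44486 + 21315 + 49654 + 14125 + 32481 + 37224 + 1711 + 29798 = 243842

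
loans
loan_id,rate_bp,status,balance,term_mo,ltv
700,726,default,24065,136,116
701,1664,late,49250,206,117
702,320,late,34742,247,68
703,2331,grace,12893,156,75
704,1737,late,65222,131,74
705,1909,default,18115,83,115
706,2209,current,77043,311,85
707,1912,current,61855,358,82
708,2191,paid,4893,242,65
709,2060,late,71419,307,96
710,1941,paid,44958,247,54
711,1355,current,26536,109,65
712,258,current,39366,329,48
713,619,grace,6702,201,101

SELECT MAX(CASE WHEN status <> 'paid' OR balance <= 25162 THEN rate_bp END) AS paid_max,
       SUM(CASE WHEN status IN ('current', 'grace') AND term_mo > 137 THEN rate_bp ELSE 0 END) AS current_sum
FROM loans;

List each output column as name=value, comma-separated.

[paid_max: status <> 'paid' OR balance <= 25162]
loan_id=700: ✓ → 726
loan_id=701: ✓ → 1664
loan_id=702: ✓ → 320
loan_id=703: ✓ → 2331
loan_id=704: ✓ → 1737
loan_id=705: ✓ → 1909
loan_id=706: ✓ → 2209
loan_id=707: ✓ → 1912
loan_id=708: ✓ → 2191
loan_id=709: ✓ → 2060
loan_id=710: ✗
loan_id=711: ✓ → 1355
loan_id=712: ✓ → 258
loan_id=713: ✓ → 619
paid_max = MAX(726, 1664, 320, 2331, 1737, 1909, 2209, 1912, 2191, 2060, 1355, 258, 619) = 2331
—
[current_sum: status IN ('current', 'grace') AND term_mo > 137]
loan_id=700: ✗
loan_id=701: ✗
loan_id=702: ✗
loan_id=703: ✓ → 2331
loan_id=704: ✗
loan_id=705: ✗
loan_id=706: ✓ → 2209
loan_id=707: ✓ → 1912
loan_id=708: ✗
loan_id=709: ✗
loan_id=710: ✗
loan_id=711: ✗
loan_id=712: ✓ → 258
loan_id=713: ✓ → 619
current_sum = 2331 + 2209 + 1912 + 258 + 619 = 7329

paid_max=2331, current_sum=7329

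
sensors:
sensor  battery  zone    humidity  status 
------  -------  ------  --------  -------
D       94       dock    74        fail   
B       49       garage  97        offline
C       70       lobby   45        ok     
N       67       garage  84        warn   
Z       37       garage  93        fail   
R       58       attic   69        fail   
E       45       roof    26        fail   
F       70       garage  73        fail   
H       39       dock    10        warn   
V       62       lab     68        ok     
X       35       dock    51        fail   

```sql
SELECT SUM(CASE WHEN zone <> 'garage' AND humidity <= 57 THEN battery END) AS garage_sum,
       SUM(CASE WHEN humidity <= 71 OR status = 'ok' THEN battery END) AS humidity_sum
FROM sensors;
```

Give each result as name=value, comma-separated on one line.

[garage_sum: zone <> 'garage' AND humidity <= 57]
sensor=D: ✗
sensor=B: ✗
sensor=C: ✓ → 70
sensor=N: ✗
sensor=Z: ✗
sensor=R: ✗
sensor=E: ✓ → 45
sensor=F: ✗
sensor=H: ✓ → 39
sensor=V: ✗
sensor=X: ✓ → 35
garage_sum = 70 + 45 + 39 + 35 = 189
—
[humidity_sum: humidity <= 71 OR status = 'ok']
sensor=D: ✗
sensor=B: ✗
sensor=C: ✓ → 70
sensor=N: ✗
sensor=Z: ✗
sensor=R: ✓ → 58
sensor=E: ✓ → 45
sensor=F: ✗
sensor=H: ✓ → 39
sensor=V: ✓ → 62
sensor=X: ✓ → 35
humidity_sum = 70 + 58 + 45 + 39 + 62 + 35 = 309

garage_sum=189, humidity_sum=309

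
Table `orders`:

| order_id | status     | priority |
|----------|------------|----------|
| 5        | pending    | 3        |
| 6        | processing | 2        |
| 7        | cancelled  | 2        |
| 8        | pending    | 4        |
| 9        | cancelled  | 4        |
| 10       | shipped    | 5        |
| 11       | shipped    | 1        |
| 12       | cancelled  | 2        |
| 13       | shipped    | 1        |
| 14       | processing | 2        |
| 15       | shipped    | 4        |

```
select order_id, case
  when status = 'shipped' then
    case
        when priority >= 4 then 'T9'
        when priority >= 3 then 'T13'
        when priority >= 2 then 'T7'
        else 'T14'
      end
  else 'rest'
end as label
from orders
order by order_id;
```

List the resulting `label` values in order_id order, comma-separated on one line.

rest, rest, rest, rest, rest, T9, T14, rest, T14, rest, T9

order_id=5: status='pending' → outer ELSE → rest
order_id=6: status='processing' → outer ELSE → rest
order_id=7: status='cancelled' → outer ELSE → rest
order_id=8: status='pending' → outer ELSE → rest
order_id=9: status='cancelled' → outer ELSE → rest
order_id=10: status='shipped' → inner[priority >= 4] → T9
order_id=11: status='shipped' → inner[ELSE] → T14
order_id=12: status='cancelled' → outer ELSE → rest
order_id=13: status='shipped' → inner[ELSE] → T14
order_id=14: status='processing' → outer ELSE → rest
order_id=15: status='shipped' → inner[priority >= 4] → T9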